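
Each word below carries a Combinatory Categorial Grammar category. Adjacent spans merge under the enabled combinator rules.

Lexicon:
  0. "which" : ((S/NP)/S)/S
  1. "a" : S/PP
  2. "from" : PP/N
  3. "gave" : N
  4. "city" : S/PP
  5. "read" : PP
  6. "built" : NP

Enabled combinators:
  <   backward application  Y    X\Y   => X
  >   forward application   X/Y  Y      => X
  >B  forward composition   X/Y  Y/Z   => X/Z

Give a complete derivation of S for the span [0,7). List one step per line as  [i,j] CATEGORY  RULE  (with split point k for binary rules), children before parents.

[0,7] S   >
  [0,6] S/NP   >
    [0,4] (S/NP)/S   >
      [0,1] "which" : ((S/NP)/S)/S
      [1,4] S   >
        [1,2] "a" : S/PP
        [2,4] PP   >
          [2,3] "from" : PP/N
          [3,4] "gave" : N
    [4,6] S   >
      [4,5] "city" : S/PP
      [5,6] "read" : PP
  [6,7] "built" : NP

[0,1] ((S/NP)/S)/S  lex  "which"
[1,2] S/PP  lex  "a"
[2,3] PP/N  lex  "from"
[3,4] N  lex  "gave"
[2,4] PP  >  k=3
[1,4] S  >  k=2
[0,4] (S/NP)/S  >  k=1
[4,5] S/PP  lex  "city"
[5,6] PP  lex  "read"
[4,6] S  >  k=5
[0,6] S/NP  >  k=4
[6,7] NP  lex  "built"
[0,7] S  >  k=6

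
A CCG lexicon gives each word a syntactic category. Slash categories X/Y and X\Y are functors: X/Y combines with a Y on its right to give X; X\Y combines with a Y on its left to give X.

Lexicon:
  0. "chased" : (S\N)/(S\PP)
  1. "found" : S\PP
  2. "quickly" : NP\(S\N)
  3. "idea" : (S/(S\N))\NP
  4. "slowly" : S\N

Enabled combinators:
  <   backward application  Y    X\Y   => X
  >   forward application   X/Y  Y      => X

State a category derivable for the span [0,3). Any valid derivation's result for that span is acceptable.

NP

[0,5] S   >
  [0,4] S/(S\N)   <
    [0,3] NP   <
      [0,2] S\N   >
        [0,1] "chased" : (S\N)/(S\PP)
        [1,2] "found" : S\PP
      [2,3] "quickly" : NP\(S\N)
    [3,4] "idea" : (S/(S\N))\NP
  [4,5] "slowly" : S\N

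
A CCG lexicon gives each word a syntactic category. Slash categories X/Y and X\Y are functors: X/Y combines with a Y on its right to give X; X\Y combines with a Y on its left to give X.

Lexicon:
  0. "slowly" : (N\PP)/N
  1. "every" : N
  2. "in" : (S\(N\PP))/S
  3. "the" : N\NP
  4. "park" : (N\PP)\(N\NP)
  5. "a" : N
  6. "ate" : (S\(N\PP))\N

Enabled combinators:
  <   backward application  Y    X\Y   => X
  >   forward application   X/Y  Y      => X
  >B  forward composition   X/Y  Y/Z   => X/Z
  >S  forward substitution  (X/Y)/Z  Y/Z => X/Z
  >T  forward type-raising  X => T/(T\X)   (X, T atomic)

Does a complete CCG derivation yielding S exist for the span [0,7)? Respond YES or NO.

[0,7] S   <
  [0,2] N\PP   >
    [0,1] "slowly" : (N\PP)/N
    [1,2] "every" : N
  [2,7] S\(N\PP)   >
    [2,3] "in" : (S\(N\PP))/S
    [3,7] S   <
      [3,5] N\PP   <
        [3,4] "the" : N\NP
        [4,5] "park" : (N\PP)\(N\NP)
      [5,7] S\(N\PP)   <
        [5,6] "a" : N
        [6,7] "ate" : (S\(N\PP))\N

YES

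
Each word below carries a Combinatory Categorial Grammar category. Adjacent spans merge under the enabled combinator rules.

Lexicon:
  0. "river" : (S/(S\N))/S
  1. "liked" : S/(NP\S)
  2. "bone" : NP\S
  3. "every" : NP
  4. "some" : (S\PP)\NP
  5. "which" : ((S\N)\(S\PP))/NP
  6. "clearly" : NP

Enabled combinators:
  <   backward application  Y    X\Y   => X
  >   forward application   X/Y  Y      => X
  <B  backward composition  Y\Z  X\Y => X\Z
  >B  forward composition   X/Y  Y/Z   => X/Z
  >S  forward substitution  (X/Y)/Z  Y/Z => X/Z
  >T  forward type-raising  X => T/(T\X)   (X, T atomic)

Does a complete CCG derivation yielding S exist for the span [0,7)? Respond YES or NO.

[0,7] S   >
  [0,3] S/(S\N)   >
    [0,1] "river" : (S/(S\N))/S
    [1,3] S   >
      [1,2] "liked" : S/(NP\S)
      [2,3] "bone" : NP\S
  [3,7] S\N   <
    [3,5] S\PP   <
      [3,4] "every" : NP
      [4,5] "some" : (S\PP)\NP
    [5,7] (S\N)\(S\PP)   >
      [5,6] "which" : ((S\N)\(S\PP))/NP
      [6,7] "clearly" : NP

YES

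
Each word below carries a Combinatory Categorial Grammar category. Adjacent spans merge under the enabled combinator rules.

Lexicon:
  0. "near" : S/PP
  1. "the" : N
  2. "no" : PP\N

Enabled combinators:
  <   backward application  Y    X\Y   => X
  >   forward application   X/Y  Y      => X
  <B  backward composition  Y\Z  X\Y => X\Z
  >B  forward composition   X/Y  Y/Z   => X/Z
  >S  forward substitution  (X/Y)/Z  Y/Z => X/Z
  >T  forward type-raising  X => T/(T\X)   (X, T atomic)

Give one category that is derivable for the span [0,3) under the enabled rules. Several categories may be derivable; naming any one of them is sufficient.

[0,3] S   >
  [0,1] "near" : S/PP
  [1,3] PP   <
    [1,2] "the" : N
    [2,3] "no" : PP\N

S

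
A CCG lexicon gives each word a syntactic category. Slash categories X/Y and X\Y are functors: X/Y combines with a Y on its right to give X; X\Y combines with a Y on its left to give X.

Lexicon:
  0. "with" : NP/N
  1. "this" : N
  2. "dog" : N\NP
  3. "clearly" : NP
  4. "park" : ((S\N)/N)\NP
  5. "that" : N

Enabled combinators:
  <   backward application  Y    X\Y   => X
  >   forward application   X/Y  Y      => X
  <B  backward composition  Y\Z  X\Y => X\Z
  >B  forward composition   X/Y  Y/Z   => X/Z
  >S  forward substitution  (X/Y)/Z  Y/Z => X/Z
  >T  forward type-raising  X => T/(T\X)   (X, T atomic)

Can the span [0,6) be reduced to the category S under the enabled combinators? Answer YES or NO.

YES

[0,6] S   <
  [0,3] N   <
    [0,2] NP   >
      [0,1] "with" : NP/N
      [1,2] "this" : N
    [2,3] "dog" : N\NP
  [3,6] S\N   >
    [3,5] (S\N)/N   <
      [3,4] "clearly" : NP
      [4,5] "park" : ((S\N)/N)\NP
    [5,6] "that" : N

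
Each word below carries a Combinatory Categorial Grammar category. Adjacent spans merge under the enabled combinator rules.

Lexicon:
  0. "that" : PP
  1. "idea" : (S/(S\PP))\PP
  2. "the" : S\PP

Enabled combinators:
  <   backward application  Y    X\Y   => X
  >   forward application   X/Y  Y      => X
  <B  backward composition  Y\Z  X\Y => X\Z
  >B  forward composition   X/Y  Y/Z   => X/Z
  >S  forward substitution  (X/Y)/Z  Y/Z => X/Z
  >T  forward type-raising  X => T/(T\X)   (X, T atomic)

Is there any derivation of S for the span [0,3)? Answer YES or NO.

[0,3] S   >
  [0,2] S/(S\PP)   <
    [0,1] "that" : PP
    [1,2] "idea" : (S/(S\PP))\PP
  [2,3] "the" : S\PP

YES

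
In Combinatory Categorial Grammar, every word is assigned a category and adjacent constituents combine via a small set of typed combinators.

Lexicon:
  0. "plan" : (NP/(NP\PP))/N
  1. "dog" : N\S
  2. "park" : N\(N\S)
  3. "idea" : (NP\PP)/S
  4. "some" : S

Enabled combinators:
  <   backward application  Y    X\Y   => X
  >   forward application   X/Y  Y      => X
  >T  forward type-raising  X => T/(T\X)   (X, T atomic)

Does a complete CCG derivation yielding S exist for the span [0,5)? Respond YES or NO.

(NP/(NP\PP))/N N\S N\(N\S) (NP\PP)/S S
CKY chart[0,5] = {N/(N\NP), NP, NP/(NP\NP), PP/(PP\NP), S/(S\NP)}; S ∉ chart

NO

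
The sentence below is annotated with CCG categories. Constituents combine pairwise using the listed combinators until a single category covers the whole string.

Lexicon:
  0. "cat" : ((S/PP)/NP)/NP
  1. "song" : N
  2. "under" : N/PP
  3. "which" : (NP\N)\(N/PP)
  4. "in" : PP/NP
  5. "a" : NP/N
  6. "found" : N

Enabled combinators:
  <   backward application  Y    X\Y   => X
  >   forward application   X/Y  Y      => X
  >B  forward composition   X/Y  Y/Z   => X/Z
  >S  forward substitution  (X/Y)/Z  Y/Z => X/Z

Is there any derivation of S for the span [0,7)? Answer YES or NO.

YES

[0,7] S   >
  [0,5] S/NP   >S
    [0,4] (S/PP)/NP   >
      [0,1] "cat" : ((S/PP)/NP)/NP
      [1,4] NP   <
        [1,2] "song" : N
        [2,4] NP\N   <
          [2,3] "under" : N/PP
          [3,4] "which" : (NP\N)\(N/PP)
    [4,5] "in" : PP/NP
  [5,7] NP   >
    [5,6] "a" : NP/N
    [6,7] "found" : N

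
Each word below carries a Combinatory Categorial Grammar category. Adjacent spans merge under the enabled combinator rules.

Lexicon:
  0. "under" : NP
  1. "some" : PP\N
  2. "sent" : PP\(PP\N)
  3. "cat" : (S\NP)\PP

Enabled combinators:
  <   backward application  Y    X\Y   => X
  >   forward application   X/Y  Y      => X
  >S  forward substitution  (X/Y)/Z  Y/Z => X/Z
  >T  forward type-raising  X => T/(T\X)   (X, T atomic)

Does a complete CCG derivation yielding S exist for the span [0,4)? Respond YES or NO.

YES

[0,4] S   <
  [0,1] "under" : NP
  [1,4] S\NP   <
    [1,3] PP   <
      [1,2] "some" : PP\N
      [2,3] "sent" : PP\(PP\N)
    [3,4] "cat" : (S\NP)\PP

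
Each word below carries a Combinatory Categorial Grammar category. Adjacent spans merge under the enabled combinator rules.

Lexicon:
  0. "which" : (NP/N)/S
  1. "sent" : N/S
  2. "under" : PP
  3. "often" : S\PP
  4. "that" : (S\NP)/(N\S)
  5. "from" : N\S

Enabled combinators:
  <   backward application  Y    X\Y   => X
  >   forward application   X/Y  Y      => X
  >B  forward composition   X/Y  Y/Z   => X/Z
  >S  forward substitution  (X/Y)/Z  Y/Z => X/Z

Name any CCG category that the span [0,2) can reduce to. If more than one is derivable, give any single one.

NP/S

[0,6] S   <
  [0,4] NP   >
    [0,2] NP/S   >S
      [0,1] "which" : (NP/N)/S
      [1,2] "sent" : N/S
    [2,4] S   <
      [2,3] "under" : PP
      [3,4] "often" : S\PP
  [4,6] S\NP   >
    [4,5] "that" : (S\NP)/(N\S)
    [5,6] "from" : N\S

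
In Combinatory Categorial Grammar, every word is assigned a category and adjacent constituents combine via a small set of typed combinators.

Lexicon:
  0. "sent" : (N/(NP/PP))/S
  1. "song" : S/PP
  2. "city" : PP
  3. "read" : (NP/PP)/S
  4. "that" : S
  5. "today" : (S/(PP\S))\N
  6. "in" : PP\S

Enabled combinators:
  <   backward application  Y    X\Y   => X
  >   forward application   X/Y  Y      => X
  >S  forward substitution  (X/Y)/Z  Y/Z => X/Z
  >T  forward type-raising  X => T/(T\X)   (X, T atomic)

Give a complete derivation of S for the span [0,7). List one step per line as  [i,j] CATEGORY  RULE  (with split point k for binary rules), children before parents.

[0,1] (N/(NP/PP))/S  lex  "sent"
[1,2] S/PP  lex  "song"
[2,3] PP  lex  "city"
[1,3] S  >  k=2
[0,3] N/(NP/PP)  >  k=1
[3,4] (NP/PP)/S  lex  "read"
[4,5] S  lex  "that"
[3,5] NP/PP  >  k=4
[0,5] N  >  k=3
[5,6] (S/(PP\S))\N  lex  "today"
[0,6] S/(PP\S)  <  k=5
[6,7] PP\S  lex  "in"
[0,7] S  >  k=6

[0,7] S   >
  [0,6] S/(PP\S)   <
    [0,5] N   >
      [0,3] N/(NP/PP)   >
        [0,1] "sent" : (N/(NP/PP))/S
        [1,3] S   >
          [1,2] "song" : S/PP
          [2,3] "city" : PP
      [3,5] NP/PP   >
        [3,4] "read" : (NP/PP)/S
        [4,5] "that" : S
    [5,6] "today" : (S/(PP\S))\N
  [6,7] "in" : PP\S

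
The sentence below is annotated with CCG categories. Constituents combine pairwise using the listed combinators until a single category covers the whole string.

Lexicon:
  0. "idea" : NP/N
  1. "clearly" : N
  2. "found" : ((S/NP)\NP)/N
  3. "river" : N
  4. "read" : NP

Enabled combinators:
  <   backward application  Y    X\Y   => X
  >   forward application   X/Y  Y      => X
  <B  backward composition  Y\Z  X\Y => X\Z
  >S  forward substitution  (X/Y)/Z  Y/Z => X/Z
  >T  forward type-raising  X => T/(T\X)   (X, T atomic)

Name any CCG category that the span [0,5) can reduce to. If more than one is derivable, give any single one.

S

[0,5] S   >
  [0,4] S/NP   <
    [0,2] NP   >
      [0,1] "idea" : NP/N
      [1,2] "clearly" : N
    [2,4] (S/NP)\NP   >
      [2,3] "found" : ((S/NP)\NP)/N
      [3,4] "river" : N
  [4,5] "read" : NP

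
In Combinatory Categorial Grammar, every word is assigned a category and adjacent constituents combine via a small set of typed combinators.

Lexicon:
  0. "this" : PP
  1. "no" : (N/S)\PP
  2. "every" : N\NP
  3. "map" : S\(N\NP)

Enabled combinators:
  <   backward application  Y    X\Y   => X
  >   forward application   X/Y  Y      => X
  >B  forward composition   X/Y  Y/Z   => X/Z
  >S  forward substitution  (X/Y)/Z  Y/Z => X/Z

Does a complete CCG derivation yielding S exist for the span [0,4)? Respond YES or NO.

NO

PP (N/S)\PP N\NP S\(N\NP)
CKY chart[0,4] = {N}; S ∉ chart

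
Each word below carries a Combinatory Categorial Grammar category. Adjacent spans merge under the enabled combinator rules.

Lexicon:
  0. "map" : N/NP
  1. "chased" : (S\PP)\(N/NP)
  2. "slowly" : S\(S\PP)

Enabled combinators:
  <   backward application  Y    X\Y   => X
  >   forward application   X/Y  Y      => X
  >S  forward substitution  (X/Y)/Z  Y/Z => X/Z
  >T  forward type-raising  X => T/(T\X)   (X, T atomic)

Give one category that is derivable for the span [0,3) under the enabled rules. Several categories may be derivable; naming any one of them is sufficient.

[0,3] S   <
  [0,2] S\PP   <
    [0,1] "map" : N/NP
    [1,2] "chased" : (S\PP)\(N/NP)
  [2,3] "slowly" : S\(S\PP)

S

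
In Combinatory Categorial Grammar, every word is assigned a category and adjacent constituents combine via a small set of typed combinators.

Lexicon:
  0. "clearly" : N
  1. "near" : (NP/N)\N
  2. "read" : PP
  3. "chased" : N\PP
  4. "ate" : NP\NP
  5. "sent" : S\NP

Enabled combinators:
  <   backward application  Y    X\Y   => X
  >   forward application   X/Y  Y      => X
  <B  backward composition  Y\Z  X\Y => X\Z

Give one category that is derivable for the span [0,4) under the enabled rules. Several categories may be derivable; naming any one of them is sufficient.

NP

[0,6] S   <
  [0,4] NP   >
    [0,2] NP/N   <
      [0,1] "clearly" : N
      [1,2] "near" : (NP/N)\N
    [2,4] N   <
      [2,3] "read" : PP
      [3,4] "chased" : N\PP
  [4,6] S\NP   <B
    [4,5] "ate" : NP\NP
    [5,6] "sent" : S\NP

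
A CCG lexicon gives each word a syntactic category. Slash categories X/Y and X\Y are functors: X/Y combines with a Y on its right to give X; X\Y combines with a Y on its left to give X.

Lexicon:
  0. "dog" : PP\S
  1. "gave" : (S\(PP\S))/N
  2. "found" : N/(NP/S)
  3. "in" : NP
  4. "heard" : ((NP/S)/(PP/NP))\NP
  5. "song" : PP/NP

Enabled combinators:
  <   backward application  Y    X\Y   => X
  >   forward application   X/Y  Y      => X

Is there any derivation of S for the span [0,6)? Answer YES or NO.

[0,6] S   <
  [0,1] "dog" : PP\S
  [1,6] S\(PP\S)   >
    [1,2] "gave" : (S\(PP\S))/N
    [2,6] N   >
      [2,3] "found" : N/(NP/S)
      [3,6] NP/S   >
        [3,5] (NP/S)/(PP/NP)   <
          [3,4] "in" : NP
          [4,5] "heard" : ((NP/S)/(PP/NP))\NP
        [5,6] "song" : PP/NP

YES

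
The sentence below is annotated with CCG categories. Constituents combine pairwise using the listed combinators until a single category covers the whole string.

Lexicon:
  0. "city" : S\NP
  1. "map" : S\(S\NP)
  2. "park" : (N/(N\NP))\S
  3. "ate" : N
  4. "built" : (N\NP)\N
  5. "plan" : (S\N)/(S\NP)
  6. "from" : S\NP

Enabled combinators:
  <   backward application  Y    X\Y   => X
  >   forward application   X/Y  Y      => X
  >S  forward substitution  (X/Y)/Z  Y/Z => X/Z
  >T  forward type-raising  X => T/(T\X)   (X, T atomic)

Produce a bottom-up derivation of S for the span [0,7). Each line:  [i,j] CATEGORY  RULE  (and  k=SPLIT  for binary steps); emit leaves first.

[0,7] S   <
  [0,5] N   >
    [0,3] N/(N\NP)   <
      [0,2] S   <
        [0,1] "city" : S\NP
        [1,2] "map" : S\(S\NP)
      [2,3] "park" : (N/(N\NP))\S
    [3,5] N\NP   <
      [3,4] "ate" : N
      [4,5] "built" : (N\NP)\N
  [5,7] S\N   >
    [5,6] "plan" : (S\N)/(S\NP)
    [6,7] "from" : S\NP

[0,1] S\NP  lex  "city"
[1,2] S\(S\NP)  lex  "map"
[0,2] S  <  k=1
[2,3] (N/(N\NP))\S  lex  "park"
[0,3] N/(N\NP)  <  k=2
[3,4] N  lex  "ate"
[4,5] (N\NP)\N  lex  "built"
[3,5] N\NP  <  k=4
[0,5] N  >  k=3
[5,6] (S\N)/(S\NP)  lex  "plan"
[6,7] S\NP  lex  "from"
[5,7] S\N  >  k=6
[0,7] S  <  k=5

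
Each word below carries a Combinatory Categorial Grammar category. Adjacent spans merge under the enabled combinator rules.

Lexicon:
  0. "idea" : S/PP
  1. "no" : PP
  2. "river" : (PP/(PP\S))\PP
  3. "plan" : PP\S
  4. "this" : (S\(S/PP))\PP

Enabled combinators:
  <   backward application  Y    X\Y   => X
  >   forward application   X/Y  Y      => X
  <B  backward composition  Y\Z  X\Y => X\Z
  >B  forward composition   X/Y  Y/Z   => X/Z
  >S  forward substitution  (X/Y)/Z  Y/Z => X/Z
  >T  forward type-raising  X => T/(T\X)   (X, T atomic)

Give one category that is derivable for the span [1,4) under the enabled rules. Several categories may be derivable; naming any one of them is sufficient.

PP

[0,5] S   <
  [0,1] "idea" : S/PP
  [1,5] S\(S/PP)   <
    [1,4] PP   >
      [1,3] PP/(PP\S)   <
        [1,2] "no" : PP
        [2,3] "river" : (PP/(PP\S))\PP
      [3,4] "plan" : PP\S
    [4,5] "this" : (S\(S/PP))\PP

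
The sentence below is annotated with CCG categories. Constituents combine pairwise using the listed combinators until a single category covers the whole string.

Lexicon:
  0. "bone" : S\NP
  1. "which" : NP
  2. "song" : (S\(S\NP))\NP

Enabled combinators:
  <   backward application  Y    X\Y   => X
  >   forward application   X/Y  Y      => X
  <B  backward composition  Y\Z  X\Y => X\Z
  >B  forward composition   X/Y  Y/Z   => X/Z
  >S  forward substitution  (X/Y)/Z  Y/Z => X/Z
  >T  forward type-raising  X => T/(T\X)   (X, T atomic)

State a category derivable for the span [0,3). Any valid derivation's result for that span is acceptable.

[0,3] S   <
  [0,1] "bone" : S\NP
  [1,3] S\(S\NP)   <
    [1,2] "which" : NP
    [2,3] "song" : (S\(S\NP))\NP

S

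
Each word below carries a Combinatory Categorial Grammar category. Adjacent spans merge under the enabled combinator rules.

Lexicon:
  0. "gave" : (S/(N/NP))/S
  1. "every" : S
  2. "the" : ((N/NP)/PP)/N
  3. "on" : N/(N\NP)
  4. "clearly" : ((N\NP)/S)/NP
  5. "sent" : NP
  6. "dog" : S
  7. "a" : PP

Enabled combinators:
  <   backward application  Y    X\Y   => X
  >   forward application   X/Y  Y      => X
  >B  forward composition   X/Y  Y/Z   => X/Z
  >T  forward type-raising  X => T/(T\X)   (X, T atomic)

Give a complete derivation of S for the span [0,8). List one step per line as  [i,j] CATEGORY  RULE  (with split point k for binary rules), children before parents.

[0,1] (S/(N/NP))/S  lex  "gave"
[1,2] S  lex  "every"
[0,2] S/(N/NP)  >  k=1
[2,3] ((N/NP)/PP)/N  lex  "the"
[3,4] N/(N\NP)  lex  "on"
[4,5] ((N\NP)/S)/NP  lex  "clearly"
[5,6] NP  lex  "sent"
[4,6] (N\NP)/S  >  k=5
[6,7] S  lex  "dog"
[4,7] N\NP  >  k=6
[3,7] N  >  k=4
[2,7] (N/NP)/PP  >  k=3
[0,7] S/PP  >B  k=2
[7,8] PP  lex  "a"
[0,8] S  >  k=7

[0,8] S   >
  [0,7] S/PP   >B
    [0,2] S/(N/NP)   >
      [0,1] "gave" : (S/(N/NP))/S
      [1,2] "every" : S
    [2,7] (N/NP)/PP   >
      [2,3] "the" : ((N/NP)/PP)/N
      [3,7] N   >
        [3,4] "on" : N/(N\NP)
        [4,7] N\NP   >
          [4,6] (N\NP)/S   >
            [4,5] "clearly" : ((N\NP)/S)/NP
            [5,6] "sent" : NP
          [6,7] "dog" : S
  [7,8] "a" : PP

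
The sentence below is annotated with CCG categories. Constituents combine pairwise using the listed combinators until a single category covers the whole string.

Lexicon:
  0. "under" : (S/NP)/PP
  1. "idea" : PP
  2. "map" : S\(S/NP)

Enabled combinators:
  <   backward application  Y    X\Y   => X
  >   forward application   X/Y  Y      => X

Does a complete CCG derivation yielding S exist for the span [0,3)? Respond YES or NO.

[0,3] S   <
  [0,2] S/NP   >
    [0,1] "under" : (S/NP)/PP
    [1,2] "idea" : PP
  [2,3] "map" : S\(S/NP)

YES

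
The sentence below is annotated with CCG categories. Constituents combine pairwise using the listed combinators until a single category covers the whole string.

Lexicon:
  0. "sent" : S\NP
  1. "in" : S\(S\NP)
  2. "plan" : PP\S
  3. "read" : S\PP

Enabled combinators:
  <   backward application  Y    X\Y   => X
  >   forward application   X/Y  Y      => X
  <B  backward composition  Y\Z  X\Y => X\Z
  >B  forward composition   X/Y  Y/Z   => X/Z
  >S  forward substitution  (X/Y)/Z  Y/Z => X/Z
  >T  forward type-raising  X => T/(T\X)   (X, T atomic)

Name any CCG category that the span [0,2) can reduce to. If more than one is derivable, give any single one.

S

[0,4] S   <
  [0,3] PP   <
    [0,2] S   <
      [0,1] "sent" : S\NP
      [1,2] "in" : S\(S\NP)
    [2,3] "plan" : PP\S
  [3,4] "read" : S\PP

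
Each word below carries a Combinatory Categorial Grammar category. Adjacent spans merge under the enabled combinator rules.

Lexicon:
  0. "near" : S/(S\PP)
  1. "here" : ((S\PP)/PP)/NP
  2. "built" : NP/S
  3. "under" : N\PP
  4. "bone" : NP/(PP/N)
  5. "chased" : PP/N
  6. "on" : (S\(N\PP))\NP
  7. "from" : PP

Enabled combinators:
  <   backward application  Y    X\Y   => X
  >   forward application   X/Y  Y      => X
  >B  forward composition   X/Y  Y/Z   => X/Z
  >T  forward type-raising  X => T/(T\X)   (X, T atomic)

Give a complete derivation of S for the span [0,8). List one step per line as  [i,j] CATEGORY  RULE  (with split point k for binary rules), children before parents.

[0,1] S/(S\PP)  lex  "near"
[1,2] ((S\PP)/PP)/NP  lex  "here"
[2,3] NP/S  lex  "built"
[3,4] N\PP  lex  "under"
[4,5] NP/(PP/N)  lex  "bone"
[5,6] PP/N  lex  "chased"
[4,6] NP  >  k=5
[6,7] (S\(N\PP))\NP  lex  "on"
[4,7] S\(N\PP)  <  k=6
[3,7] S  <  k=4
[2,7] NP  >  k=3
[1,7] (S\PP)/PP  >  k=2
[7,8] PP  lex  "from"
[1,8] S\PP  >  k=7
[0,8] S  >  k=1

[0,8] S   >
  [0,1] "near" : S/(S\PP)
  [1,8] S\PP   >
    [1,7] (S\PP)/PP   >
      [1,2] "here" : ((S\PP)/PP)/NP
      [2,7] NP   >
        [2,3] "built" : NP/S
        [3,7] S   <
          [3,4] "under" : N\PP
          [4,7] S\(N\PP)   <
            [4,6] NP   >
              [4,5] "bone" : NP/(PP/N)
              [5,6] "chased" : PP/N
            [6,7] "on" : (S\(N\PP))\NP
    [7,8] "from" : PP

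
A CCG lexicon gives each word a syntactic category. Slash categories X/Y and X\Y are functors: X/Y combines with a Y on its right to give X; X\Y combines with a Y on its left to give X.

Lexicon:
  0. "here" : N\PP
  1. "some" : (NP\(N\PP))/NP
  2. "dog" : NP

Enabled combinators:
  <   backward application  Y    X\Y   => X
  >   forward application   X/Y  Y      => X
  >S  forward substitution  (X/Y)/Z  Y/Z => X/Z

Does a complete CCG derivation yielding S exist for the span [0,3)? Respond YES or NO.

N\PP (NP\(N\PP))/NP NP
CKY chart[0,3] = {NP}; S ∉ chart

NO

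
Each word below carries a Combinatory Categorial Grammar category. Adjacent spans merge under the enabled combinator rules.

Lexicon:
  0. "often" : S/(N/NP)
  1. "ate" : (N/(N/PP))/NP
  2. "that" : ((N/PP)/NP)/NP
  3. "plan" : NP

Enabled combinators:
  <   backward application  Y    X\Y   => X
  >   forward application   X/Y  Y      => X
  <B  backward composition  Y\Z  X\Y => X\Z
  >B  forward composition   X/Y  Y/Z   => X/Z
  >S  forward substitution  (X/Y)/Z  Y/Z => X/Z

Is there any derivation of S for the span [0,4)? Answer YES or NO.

YES

[0,4] S   >
  [0,1] "often" : S/(N/NP)
  [1,4] N/NP   >S
    [1,2] "ate" : (N/(N/PP))/NP
    [2,4] (N/PP)/NP   >
      [2,3] "that" : ((N/PP)/NP)/NP
      [3,4] "plan" : NP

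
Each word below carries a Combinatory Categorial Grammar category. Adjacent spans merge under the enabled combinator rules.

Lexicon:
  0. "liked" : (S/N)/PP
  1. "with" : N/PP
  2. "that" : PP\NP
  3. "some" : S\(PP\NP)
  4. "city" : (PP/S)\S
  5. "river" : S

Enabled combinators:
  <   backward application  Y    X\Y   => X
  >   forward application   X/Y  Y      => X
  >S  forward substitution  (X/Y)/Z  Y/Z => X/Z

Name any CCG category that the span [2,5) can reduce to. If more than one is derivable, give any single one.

PP/S

[0,6] S   >
  [0,2] S/PP   >S
    [0,1] "liked" : (S/N)/PP
    [1,2] "with" : N/PP
  [2,6] PP   >
    [2,5] PP/S   <
      [2,4] S   <
        [2,3] "that" : PP\NP
        [3,4] "some" : S\(PP\NP)
      [4,5] "city" : (PP/S)\S
    [5,6] "river" : S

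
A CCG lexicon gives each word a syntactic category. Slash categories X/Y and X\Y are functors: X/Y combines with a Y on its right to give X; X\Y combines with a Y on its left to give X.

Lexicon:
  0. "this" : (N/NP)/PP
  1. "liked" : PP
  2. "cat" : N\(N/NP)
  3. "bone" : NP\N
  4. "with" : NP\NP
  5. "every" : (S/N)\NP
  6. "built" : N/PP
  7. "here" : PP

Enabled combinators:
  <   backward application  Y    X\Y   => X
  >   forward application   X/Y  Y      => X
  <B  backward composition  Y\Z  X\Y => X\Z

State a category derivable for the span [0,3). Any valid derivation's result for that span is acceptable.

N

[0,8] S   >
  [0,6] S/N   <
    [0,5] NP   <
      [0,3] N   <
        [0,2] N/NP   >
          [0,1] "this" : (N/NP)/PP
          [1,2] "liked" : PP
        [2,3] "cat" : N\(N/NP)
      [3,5] NP\N   <B
        [3,4] "bone" : NP\N
        [4,5] "with" : NP\NP
    [5,6] "every" : (S/N)\NP
  [6,8] N   >
    [6,7] "built" : N/PP
    [7,8] "here" : PP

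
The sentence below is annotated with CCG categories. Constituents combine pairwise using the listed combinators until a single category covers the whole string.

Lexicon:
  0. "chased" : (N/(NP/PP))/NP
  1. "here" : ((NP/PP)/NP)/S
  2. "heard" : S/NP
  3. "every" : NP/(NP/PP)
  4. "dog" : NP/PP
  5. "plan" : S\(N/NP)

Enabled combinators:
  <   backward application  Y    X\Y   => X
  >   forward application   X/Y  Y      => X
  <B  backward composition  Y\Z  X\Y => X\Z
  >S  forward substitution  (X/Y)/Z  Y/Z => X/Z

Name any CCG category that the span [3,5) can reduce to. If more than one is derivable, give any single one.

NP

[0,6] S   <
  [0,5] N/NP   >S
    [0,1] "chased" : (N/(NP/PP))/NP
    [1,5] (NP/PP)/NP   >
      [1,2] "here" : ((NP/PP)/NP)/S
      [2,5] S   >
        [2,3] "heard" : S/NP
        [3,5] NP   >
          [3,4] "every" : NP/(NP/PP)
          [4,5] "dog" : NP/PP
  [5,6] "plan" : S\(N/NP)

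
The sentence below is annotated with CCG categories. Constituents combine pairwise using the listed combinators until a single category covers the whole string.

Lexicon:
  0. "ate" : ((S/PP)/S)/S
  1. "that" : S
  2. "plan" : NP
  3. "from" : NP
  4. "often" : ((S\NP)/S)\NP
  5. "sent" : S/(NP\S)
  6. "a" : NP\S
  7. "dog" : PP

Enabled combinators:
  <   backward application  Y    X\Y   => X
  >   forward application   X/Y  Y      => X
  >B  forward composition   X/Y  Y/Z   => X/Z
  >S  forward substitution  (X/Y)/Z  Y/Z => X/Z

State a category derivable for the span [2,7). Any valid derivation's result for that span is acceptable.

S

[0,8] S   >
  [0,7] S/PP   >
    [0,2] (S/PP)/S   >
      [0,1] "ate" : ((S/PP)/S)/S
      [1,2] "that" : S
    [2,7] S   <
      [2,3] "plan" : NP
      [3,7] S\NP   >
        [3,5] (S\NP)/S   <
          [3,4] "from" : NP
          [4,5] "often" : ((S\NP)/S)\NP
        [5,7] S   >
          [5,6] "sent" : S/(NP\S)
          [6,7] "a" : NP\S
  [7,8] "dog" : PP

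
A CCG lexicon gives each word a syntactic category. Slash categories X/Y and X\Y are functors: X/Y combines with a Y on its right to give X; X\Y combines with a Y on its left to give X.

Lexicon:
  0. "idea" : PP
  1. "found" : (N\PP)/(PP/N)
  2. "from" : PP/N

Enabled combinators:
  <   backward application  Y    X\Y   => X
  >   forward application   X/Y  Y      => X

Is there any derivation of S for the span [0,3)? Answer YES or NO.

PP (N\PP)/(PP/N) PP/N
CKY chart[0,3] = {N}; S ∉ chart

NO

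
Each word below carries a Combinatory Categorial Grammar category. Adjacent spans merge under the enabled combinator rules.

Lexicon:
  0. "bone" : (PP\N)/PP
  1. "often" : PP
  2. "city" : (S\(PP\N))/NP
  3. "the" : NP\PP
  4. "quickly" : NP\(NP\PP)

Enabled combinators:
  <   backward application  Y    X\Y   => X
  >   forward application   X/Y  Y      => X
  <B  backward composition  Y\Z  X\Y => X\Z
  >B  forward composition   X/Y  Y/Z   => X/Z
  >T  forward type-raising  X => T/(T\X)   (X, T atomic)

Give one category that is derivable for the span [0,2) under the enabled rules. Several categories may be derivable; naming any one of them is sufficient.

[0,5] S   <
  [0,2] PP\N   >
    [0,1] "bone" : (PP\N)/PP
    [1,2] "often" : PP
  [2,5] S\(PP\N)   >
    [2,3] "city" : (S\(PP\N))/NP
    [3,5] NP   <
      [3,4] "the" : NP\PP
      [4,5] "quickly" : NP\(NP\PP)

PP\N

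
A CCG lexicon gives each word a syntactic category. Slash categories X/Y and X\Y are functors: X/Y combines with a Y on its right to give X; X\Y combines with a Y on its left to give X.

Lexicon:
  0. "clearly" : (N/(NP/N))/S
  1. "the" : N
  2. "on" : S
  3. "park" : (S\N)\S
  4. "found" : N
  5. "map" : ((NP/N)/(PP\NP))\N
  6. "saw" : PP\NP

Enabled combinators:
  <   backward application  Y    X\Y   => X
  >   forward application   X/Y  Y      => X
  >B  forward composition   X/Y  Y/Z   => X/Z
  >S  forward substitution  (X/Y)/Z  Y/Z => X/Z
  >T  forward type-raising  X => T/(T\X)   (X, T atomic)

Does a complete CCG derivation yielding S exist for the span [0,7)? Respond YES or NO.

NO

(N/(NP/N))/S N S (S\N)\S N ((NP/N)/(PP\NP))\N PP\NP
CKY chart[0,7] = {N, N/(N\N), NP/(NP\N), PP/(PP\N), S/(S\N)}; S ∉ chart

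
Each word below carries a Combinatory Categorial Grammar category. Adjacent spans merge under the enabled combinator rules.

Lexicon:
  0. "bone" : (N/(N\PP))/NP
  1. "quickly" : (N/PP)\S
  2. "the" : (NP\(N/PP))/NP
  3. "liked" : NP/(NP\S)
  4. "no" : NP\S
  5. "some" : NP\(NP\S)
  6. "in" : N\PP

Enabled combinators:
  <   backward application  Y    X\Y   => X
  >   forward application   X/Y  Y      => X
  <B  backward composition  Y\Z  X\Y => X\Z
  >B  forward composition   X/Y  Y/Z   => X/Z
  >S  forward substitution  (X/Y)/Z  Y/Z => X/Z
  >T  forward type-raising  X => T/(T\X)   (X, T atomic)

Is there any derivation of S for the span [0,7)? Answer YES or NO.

NO

(N/(N\PP))/NP (N/PP)\S (NP\(N/PP))/NP NP/(NP\S) NP\S NP\(NP\S) N\PP
CKY chart[0,7] = {N, N/(N\N), NP/(NP\N), PP/(PP\N), S/(S\N)}; S ∉ chart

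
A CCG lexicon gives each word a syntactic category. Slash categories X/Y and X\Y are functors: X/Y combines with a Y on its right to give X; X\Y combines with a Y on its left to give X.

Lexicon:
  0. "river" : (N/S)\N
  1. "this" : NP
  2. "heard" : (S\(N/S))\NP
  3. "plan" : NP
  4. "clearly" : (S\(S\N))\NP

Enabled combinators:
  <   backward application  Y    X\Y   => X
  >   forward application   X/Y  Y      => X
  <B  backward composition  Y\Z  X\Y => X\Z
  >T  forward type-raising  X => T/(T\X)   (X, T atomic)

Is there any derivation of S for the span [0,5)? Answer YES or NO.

[0,5] S   <
  [0,3] S\N   <B
    [0,1] "river" : (N/S)\N
    [1,3] S\(N/S)   <
      [1,2] "this" : NP
      [2,3] "heard" : (S\(N/S))\NP
  [3,5] S\(S\N)   <
    [3,4] "plan" : NP
    [4,5] "clearly" : (S\(S\N))\NP

YES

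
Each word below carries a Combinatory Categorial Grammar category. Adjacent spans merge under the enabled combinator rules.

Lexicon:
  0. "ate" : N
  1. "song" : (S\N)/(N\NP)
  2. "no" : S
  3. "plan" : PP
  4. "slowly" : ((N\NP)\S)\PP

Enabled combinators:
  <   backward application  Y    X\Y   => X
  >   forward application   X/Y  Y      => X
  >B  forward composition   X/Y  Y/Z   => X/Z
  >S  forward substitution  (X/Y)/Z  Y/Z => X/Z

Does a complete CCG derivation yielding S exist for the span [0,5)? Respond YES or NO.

YES

[0,5] S   <
  [0,1] "ate" : N
  [1,5] S\N   >
    [1,2] "song" : (S\N)/(N\NP)
    [2,5] N\NP   <
      [2,3] "no" : S
      [3,5] (N\NP)\S   <
        [3,4] "plan" : PP
        [4,5] "slowly" : ((N\NP)\S)\PP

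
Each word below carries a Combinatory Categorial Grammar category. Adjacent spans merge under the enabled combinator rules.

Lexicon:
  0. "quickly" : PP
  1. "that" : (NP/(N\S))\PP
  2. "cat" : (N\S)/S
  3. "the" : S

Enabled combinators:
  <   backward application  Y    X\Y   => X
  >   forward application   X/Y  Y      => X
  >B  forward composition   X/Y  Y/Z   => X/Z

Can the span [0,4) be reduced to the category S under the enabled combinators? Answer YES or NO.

NO

PP (NP/(N\S))\PP (N\S)/S S
CKY chart[0,4] = {NP}; S ∉ chart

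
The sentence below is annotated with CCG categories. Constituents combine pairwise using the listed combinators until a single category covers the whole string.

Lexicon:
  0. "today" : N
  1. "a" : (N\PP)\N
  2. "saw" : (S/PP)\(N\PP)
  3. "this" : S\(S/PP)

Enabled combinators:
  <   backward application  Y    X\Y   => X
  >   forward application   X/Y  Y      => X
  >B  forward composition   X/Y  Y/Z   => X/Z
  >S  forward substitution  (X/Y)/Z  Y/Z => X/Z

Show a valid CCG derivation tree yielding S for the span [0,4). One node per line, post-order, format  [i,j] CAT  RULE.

[0,1] N  lex  "today"
[1,2] (N\PP)\N  lex  "a"
[0,2] N\PP  <  k=1
[2,3] (S/PP)\(N\PP)  lex  "saw"
[0,3] S/PP  <  k=2
[3,4] S\(S/PP)  lex  "this"
[0,4] S  <  k=3

[0,4] S   <
  [0,3] S/PP   <
    [0,2] N\PP   <
      [0,1] "today" : N
      [1,2] "a" : (N\PP)\N
    [2,3] "saw" : (S/PP)\(N\PP)
  [3,4] "this" : S\(S/PP)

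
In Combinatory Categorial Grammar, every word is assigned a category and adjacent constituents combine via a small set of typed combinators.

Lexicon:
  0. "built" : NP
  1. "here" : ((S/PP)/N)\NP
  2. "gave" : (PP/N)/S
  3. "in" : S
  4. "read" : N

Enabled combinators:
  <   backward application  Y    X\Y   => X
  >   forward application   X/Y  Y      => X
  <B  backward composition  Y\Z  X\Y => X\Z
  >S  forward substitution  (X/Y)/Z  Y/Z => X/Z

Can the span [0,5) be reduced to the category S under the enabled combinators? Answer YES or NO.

YES

[0,5] S   >
  [0,4] S/N   >S
    [0,2] (S/PP)/N   <
      [0,1] "built" : NP
      [1,2] "here" : ((S/PP)/N)\NP
    [2,4] PP/N   >
      [2,3] "gave" : (PP/N)/S
      [3,4] "in" : S
  [4,5] "read" : N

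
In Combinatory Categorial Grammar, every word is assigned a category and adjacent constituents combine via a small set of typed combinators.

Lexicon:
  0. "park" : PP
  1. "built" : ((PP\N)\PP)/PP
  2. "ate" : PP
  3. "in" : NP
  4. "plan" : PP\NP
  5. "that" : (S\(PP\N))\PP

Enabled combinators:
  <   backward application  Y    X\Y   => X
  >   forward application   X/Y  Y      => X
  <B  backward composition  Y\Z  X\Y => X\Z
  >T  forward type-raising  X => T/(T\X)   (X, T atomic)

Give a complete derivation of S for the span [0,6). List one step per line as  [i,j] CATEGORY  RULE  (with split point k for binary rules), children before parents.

[0,1] PP  lex  "park"
[1,2] ((PP\N)\PP)/PP  lex  "built"
[2,3] PP  lex  "ate"
[1,3] (PP\N)\PP  >  k=2
[0,3] PP\N  <  k=1
[3,4] NP  lex  "in"
[4,5] PP\NP  lex  "plan"
[3,5] PP  <  k=4
[5,6] (S\(PP\N))\PP  lex  "that"
[3,6] S\(PP\N)  <  k=5
[0,6] S  <  k=3

[0,6] S   <
  [0,3] PP\N   <
    [0,1] "park" : PP
    [1,3] (PP\N)\PP   >
      [1,2] "built" : ((PP\N)\PP)/PP
      [2,3] "ate" : PP
  [3,6] S\(PP\N)   <
    [3,5] PP   <
      [3,4] "in" : NP
      [4,5] "plan" : PP\NP
    [5,6] "that" : (S\(PP\N))\PP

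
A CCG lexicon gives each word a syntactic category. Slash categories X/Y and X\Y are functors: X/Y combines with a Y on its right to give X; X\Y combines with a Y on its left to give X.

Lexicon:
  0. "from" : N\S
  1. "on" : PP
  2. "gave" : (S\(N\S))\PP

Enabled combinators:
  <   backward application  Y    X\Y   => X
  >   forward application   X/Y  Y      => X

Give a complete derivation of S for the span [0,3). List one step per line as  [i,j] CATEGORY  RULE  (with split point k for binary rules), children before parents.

[0,1] N\S  lex  "from"
[1,2] PP  lex  "on"
[2,3] (S\(N\S))\PP  lex  "gave"
[1,3] S\(N\S)  <  k=2
[0,3] S  <  k=1

[0,3] S   <
  [0,1] "from" : N\S
  [1,3] S\(N\S)   <
    [1,2] "on" : PP
    [2,3] "gave" : (S\(N\S))\PP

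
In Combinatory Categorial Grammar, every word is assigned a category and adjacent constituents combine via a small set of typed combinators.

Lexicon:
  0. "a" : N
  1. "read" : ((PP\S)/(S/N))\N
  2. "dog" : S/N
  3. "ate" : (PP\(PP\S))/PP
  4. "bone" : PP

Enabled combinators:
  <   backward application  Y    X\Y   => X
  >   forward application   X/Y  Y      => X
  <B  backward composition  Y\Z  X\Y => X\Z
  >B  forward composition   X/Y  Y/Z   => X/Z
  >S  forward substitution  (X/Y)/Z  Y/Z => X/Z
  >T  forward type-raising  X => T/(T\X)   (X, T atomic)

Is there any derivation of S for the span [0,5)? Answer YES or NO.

NO

N ((PP\S)/(S/N))\N S/N (PP\(PP\S))/PP PP
CKY chart[0,5] = {N/(N\PP), NP/(NP\PP), PP, PP/(PP\PP), S/(S\PP)}; S ∉ chart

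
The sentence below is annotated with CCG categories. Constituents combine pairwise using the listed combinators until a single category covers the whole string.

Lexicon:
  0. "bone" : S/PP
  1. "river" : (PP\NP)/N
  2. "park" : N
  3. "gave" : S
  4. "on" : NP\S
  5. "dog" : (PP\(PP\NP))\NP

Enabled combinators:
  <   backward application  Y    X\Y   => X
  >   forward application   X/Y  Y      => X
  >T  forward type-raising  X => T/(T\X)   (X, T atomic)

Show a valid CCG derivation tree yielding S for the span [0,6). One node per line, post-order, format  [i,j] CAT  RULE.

[0,1] S/PP  lex  "bone"
[1,2] (PP\NP)/N  lex  "river"
[2,3] N  lex  "park"
[1,3] PP\NP  >  k=2
[3,4] S  lex  "gave"
[4,5] NP\S  lex  "on"
[3,5] NP  <  k=4
[5,6] (PP\(PP\NP))\NP  lex  "dog"
[3,6] PP\(PP\NP)  <  k=5
[1,6] PP  <  k=3
[0,6] S  >  k=1

[0,6] S   >
  [0,1] "bone" : S/PP
  [1,6] PP   <
    [1,3] PP\NP   >
      [1,2] "river" : (PP\NP)/N
      [2,3] "park" : N
    [3,6] PP\(PP\NP)   <
      [3,5] NP   <
        [3,4] "gave" : S
        [4,5] "on" : NP\S
      [5,6] "dog" : (PP\(PP\NP))\NP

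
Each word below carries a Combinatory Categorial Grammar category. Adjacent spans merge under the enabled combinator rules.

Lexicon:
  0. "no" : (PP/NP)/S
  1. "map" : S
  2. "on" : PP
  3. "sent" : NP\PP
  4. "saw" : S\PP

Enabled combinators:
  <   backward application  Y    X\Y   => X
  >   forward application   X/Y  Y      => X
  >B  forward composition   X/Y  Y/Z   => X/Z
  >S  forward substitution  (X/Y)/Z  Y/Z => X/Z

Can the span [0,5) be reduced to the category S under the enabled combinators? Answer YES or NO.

YES

[0,5] S   <
  [0,4] PP   >
    [0,2] PP/NP   >
      [0,1] "no" : (PP/NP)/S
      [1,2] "map" : S
    [2,4] NP   <
      [2,3] "on" : PP
      [3,4] "sent" : NP\PP
  [4,5] "saw" : S\PP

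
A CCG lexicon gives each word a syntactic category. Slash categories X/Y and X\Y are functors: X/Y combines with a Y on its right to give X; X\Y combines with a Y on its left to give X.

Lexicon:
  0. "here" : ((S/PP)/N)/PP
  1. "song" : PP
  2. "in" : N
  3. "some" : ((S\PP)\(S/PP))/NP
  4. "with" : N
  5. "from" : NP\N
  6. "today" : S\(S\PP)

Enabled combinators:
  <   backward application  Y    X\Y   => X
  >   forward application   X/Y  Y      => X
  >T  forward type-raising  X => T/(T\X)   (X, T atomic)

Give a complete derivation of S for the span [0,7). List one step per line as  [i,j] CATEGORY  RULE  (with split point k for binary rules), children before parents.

[0,7] S   <
  [0,6] S\PP   <
    [0,3] S/PP   >
      [0,2] (S/PP)/N   >
        [0,1] "here" : ((S/PP)/N)/PP
        [1,2] "song" : PP
      [2,3] "in" : N
    [3,6] (S\PP)\(S/PP)   >
      [3,4] "some" : ((S\PP)\(S/PP))/NP
      [4,6] NP   >
        [4,5] NP/(NP\N)   >T
          [4,5] "with" : N
        [5,6] "from" : NP\N
  [6,7] "today" : S\(S\PP)

[0,1] ((S/PP)/N)/PP  lex  "here"
[1,2] PP  lex  "song"
[0,2] (S/PP)/N  >  k=1
[2,3] N  lex  "in"
[0,3] S/PP  >  k=2
[3,4] ((S\PP)\(S/PP))/NP  lex  "some"
[4,5] N  lex  "with"
[4,5] NP/(NP\N)  >T
[5,6] NP\N  lex  "from"
[4,6] NP  >  k=5
[3,6] (S\PP)\(S/PP)  >  k=4
[0,6] S\PP  <  k=3
[6,7] S\(S\PP)  lex  "today"
[0,7] S  <  k=6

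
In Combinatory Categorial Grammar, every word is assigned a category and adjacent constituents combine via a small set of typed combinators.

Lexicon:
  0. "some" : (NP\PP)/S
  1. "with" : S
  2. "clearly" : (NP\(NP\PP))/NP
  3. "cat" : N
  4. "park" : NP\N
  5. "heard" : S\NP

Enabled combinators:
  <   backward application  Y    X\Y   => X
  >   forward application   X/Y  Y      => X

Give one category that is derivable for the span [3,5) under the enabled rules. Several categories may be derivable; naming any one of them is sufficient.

[0,6] S   <
  [0,5] NP   <
    [0,2] NP\PP   >
      [0,1] "some" : (NP\PP)/S
      [1,2] "with" : S
    [2,5] NP\(NP\PP)   >
      [2,3] "clearly" : (NP\(NP\PP))/NP
      [3,5] NP   <
        [3,4] "cat" : N
        [4,5] "park" : NP\N
  [5,6] "heard" : S\NP

NP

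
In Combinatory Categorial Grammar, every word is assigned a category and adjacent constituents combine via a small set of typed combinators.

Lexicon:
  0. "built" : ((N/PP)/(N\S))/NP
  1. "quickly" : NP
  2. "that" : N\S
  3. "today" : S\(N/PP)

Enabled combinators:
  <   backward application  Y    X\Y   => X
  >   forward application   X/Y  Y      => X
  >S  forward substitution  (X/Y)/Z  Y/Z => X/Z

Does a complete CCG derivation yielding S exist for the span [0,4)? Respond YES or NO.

YES

[0,4] S   <
  [0,3] N/PP   >
    [0,2] (N/PP)/(N\S)   >
      [0,1] "built" : ((N/PP)/(N\S))/NP
      [1,2] "quickly" : NP
    [2,3] "that" : N\S
  [3,4] "today" : S\(N/PP)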